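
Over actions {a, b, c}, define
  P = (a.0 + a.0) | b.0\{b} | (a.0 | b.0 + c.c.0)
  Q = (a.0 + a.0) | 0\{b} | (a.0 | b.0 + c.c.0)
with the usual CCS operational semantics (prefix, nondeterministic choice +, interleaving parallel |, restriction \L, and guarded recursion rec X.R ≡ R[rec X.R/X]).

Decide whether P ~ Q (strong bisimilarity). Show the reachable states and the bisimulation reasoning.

Reachable graph of P (24 states):
  u0 = (a.0 + a.0) | b.0\{b} | (a.0 | b.0 + c.c.0) → —a→ u1, —a→ u2, —b→ u3, —b→ u4, —c→ u5
  u1 = (a.0 + a.0) | b.0\{b} | (0 | b.0) → —a→ u6, —b→ u7, —b→ u8
  u2 = 0 | b.0\{b} | (a.0 | b.0 + c.c.0) → —a→ u6, —b→ u10, —b→ u9, —c→ u11
  u3 = (a.0 + a.0) | 0\{b} | (a.0 | b.0 + c.c.0) → —a→ u7, —a→ u9, —b→ u12, —c→ u13
  u4 = (a.0 + a.0) | b.0\{b} | (a.0 | 0) → —a→ u10, —a→ u8, —b→ u12
  u5 = (a.0 + a.0) | b.0\{b} | c.0 → —a→ u11, —b→ u13, —c→ u14
  u6 = 0 | b.0\{b} | (0 | b.0) → —b→ u15, —b→ u16
  u7 = (a.0 + a.0) | 0\{b} | (0 | b.0) → —a→ u15, —b→ u17
  u8 = (a.0 + a.0) | b.0\{b} | (0 | 0) → —a→ u16, —b→ u17
  u9 = 0 | 0\{b} | (a.0 | b.0 + c.c.0) → —a→ u15, —b→ u18, —c→ u19
  u10 = 0 | b.0\{b} | (a.0 | 0) → —a→ u16, —b→ u18
  u11 = 0 | b.0\{b} | c.0 → —b→ u19, —c→ u20
  u12 = (a.0 + a.0) | 0\{b} | (a.0 | 0) → —a→ u17, —a→ u18
  u13 = (a.0 + a.0) | 0\{b} | c.0 → —a→ u19, —c→ u21
  u14 = (a.0 + a.0) | b.0\{b} | 0 → —a→ u20, —b→ u21
  u15 = 0 | 0\{b} | (0 | b.0) → —b→ u22
  u16 = 0 | b.0\{b} | (0 | 0) → —b→ u22
  u17 = (a.0 + a.0) | 0\{b} | (0 | 0) → —a→ u22
  u18 = 0 | 0\{b} | (a.0 | 0) → —a→ u22
  u19 = 0 | 0\{b} | c.0 → —c→ u23
  u20 = 0 | b.0\{b} | 0 → —b→ u23
  u21 = (a.0 + a.0) | 0\{b} | 0 → —a→ u23
  u22 = 0 | 0\{b} | (0 | 0) → ·
  u23 = 0 | 0\{b} | 0 → ·
Reachable graph of Q (12 states):
  v0 = (a.0 + a.0) | 0\{b} | (a.0 | b.0 + c.c.0) → —a→ v1, —a→ v2, —b→ v3, —c→ v4
  v1 = (a.0 + a.0) | 0\{b} | (0 | b.0) → —a→ v5, —b→ v6
  v2 = 0 | 0\{b} | (a.0 | b.0 + c.c.0) → —a→ v5, —b→ v7, —c→ v8
  v3 = (a.0 + a.0) | 0\{b} | (a.0 | 0) → —a→ v6, —a→ v7
  v4 = (a.0 + a.0) | 0\{b} | c.0 → —a→ v8, —c→ v9
  v5 = 0 | 0\{b} | (0 | b.0) → —b→ v10
  v6 = (a.0 + a.0) | 0\{b} | (0 | 0) → —a→ v10
  v7 = 0 | 0\{b} | (a.0 | 0) → —a→ v10
  v8 = 0 | 0\{b} | c.0 → —c→ v11
  v9 = (a.0 + a.0) | 0\{b} | 0 → —a→ v11
  v10 = 0 | 0\{b} | (0 | 0) → ·
  v11 = 0 | 0\{b} | 0 → ·
Bisimilarity quotient blocks:
  B0 = {u0}
  B1 = {u2}
  B2 = {u11}
  B3 = {u15, u16, u20, v5}
  B4 = {u22, u23, v10, v11}
  B5 = {u19, v8}
  B6 = {u6}
  B7 = {u10, u14, u7, u8, v1}
  B8 = {u17, u18, u21, v6, v7, v9}
  B9 = {u9, v2}
  B10 = {u5}
  B11 = {u13, v4}
  B12 = {u1}
  B13 = {u3, v0}
  B14 = {u12, v3}
  B15 = {u4}
u0 ∈ B0, v0 ∈ B13 → different blocks

P ≁ Q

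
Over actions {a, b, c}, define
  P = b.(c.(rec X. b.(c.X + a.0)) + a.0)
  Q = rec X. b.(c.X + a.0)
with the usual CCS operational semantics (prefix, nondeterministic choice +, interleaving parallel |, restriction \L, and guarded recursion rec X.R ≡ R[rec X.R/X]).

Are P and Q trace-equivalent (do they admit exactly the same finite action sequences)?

LTS(P): 4 reachable states
  u0 = b.(c.(rec X. b.(c.X + a.0)) + a.0) has moves —b→ u1
  u1 = c.(rec X. b.(c.X + a.0)) + a.0 has moves —a→ u2, —c→ u3
  u2 = 0 has moves deadlocked
  u3 = rec X. b.(c.X + a.0) has moves —b→ u1
LTS(Q): 3 reachable states
  v0 = rec X. b.(c.X + a.0) has moves —b→ v1
  v1 = c.(rec X. b.(c.X + a.0)) + a.0 has moves —a→ v2, —c→ v0
  v2 = 0 has moves deadlocked
Coarsest stable partition (strong bisimilarity classes):
  B0 = {u0, u3, v0}
  B1 = {u1, v1}
  B2 = {u2, v2}
u0 ∈ B0, v0 ∈ B0 → same block
Bisimilar ⇒ trace-equivalent.

traces(P) = traces(Q)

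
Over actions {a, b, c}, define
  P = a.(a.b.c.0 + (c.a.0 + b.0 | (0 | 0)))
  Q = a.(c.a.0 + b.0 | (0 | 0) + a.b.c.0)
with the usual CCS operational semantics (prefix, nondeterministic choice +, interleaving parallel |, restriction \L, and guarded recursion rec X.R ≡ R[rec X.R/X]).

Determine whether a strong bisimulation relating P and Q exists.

P's transition system — 7 states:
  m0 = a.(a.b.c.0 + (c.a.0 + b.0 | (0 | 0))) ⊢ ··a··> m1
  m1 = a.b.c.0 + (c.a.0 + b.0 | (0 | 0)) ⊢ ··a··> m2, ··b··> m3, ··c··> m4
  m2 = b.c.0 ⊢ ··b··> m5
  m3 = 0 | (0 | 0) ⊢ (no moves)
  m4 = a.0 ⊢ ··a··> m6
  m5 = c.0 ⊢ ··c··> m6
  m6 = 0 ⊢ (no moves)
Q's transition system — 7 states:
  n0 = a.(c.a.0 + b.0 | (0 | 0) + a.b.c.0) ⊢ ··a··> n1
  n1 = c.a.0 + b.0 | (0 | 0) + a.b.c.0 ⊢ ··a··> n2, ··b··> n3, ··c··> n4
  n2 = b.c.0 ⊢ ··b··> n5
  n3 = 0 | (0 | 0) ⊢ (no moves)
  n4 = a.0 ⊢ ··a··> n6
  n5 = c.0 ⊢ ··c··> n6
  n6 = 0 ⊢ (no moves)
Coarsest stable partition (strong bisimilarity classes):
  B0 = {m0, n0}
  B1 = {m1, n1}
  B2 = {m3, m6, n3, n6}
  B3 = {m4, n4}
  B4 = {m2, n2}
  B5 = {m5, n5}
m0 ∈ B0, n0 ∈ B0 → same block

YES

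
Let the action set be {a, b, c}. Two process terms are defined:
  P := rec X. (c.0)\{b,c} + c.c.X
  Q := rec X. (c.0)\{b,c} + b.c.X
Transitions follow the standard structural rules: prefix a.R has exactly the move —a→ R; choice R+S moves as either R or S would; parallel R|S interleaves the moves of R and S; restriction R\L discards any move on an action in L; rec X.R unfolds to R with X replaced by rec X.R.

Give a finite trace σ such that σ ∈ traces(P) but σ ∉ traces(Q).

Reachable graph of P (2 states):
  s0 = rec X. (c.0)\{b,c} + c.c.X → —c→ s1
  s1 = c.(rec X. (c.0)\{b,c} + c.c.X) → —c→ s0
Reachable graph of Q (2 states):
  t0 = rec X. (c.0)\{b,c} + b.c.X → —b→ t1
  t1 = c.(rec X. (c.0)\{b,c} + b.c.X) → —c→ t0
Executing c from P (initial set {s0}):
  step 1 (c): {s1}
  — P admits the full trace.
Executing c from Q (initial set {t0}):
  step 1 (c): no successor for Q

c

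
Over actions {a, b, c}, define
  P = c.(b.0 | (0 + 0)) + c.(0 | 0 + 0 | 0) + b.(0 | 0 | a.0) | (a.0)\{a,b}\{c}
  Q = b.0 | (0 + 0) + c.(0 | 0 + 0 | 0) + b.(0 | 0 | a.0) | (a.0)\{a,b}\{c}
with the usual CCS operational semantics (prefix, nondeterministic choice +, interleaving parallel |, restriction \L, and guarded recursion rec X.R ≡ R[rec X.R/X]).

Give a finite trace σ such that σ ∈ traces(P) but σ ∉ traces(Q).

Reachable graph of P (6 states):
  m0 = c.(b.0 | (0 + 0)) + c.(0 | 0 + 0 | 0) + b.(0 | 0 | a.0) | (a.0)\{a,b}\{c} | -b-> m1, -c-> m2, -c-> m3
  m1 = 0 | 0 | a.0 | (a.0)\{a,b}\{c} | -a-> m4
  m2 = 0 | 0 + 0 | 0 | ∅
  m3 = b.0 | (0 + 0) | -b-> m5
  m4 = 0 | 0 | 0 | (a.0)\{a,b}\{c} | ∅
  m5 = 0 | (0 + 0) | ∅
Reachable graph of Q (5 states):
  n0 = b.0 | (0 + 0) + c.(0 | 0 + 0 | 0) + b.(0 | 0 | a.0) | (a.0)\{a,b}\{c} | -b-> n1, -b-> n2, -c-> n3
  n1 = 0 | (0 + 0) | ∅
  n2 = 0 | 0 | a.0 | (a.0)\{a,b}\{c} | -a-> n4
  n3 = 0 | 0 + 0 | 0 | ∅
  n4 = 0 | 0 | 0 | (a.0)\{a,b}\{c} | ∅
Executing cb from P (initial set {m0}):
  after c @ step 1: {m2, m3}
  after b @ step 2: {m5}
  ✓ P
Executing cb from Q (initial set {n0}):
  after c @ step 1: {n3}
  after b @ step 2: no successor for Q

cb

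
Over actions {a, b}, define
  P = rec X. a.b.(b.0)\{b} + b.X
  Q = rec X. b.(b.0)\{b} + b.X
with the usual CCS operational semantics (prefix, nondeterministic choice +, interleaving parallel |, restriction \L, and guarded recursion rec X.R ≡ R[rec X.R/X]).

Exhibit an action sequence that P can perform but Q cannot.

P's transition system — 3 states:
  m0 = rec X. a.b.(b.0)\{b} + b.X | --a--▸ m1, --b--▸ m0
  m1 = b.(b.0)\{b} | --b--▸ m2
  m2 = (b.0)\{b} | deadlocked
Q's transition system — 2 states:
  n0 = rec X. b.(b.0)\{b} + b.X | --b--▸ n0, --b--▸ n1
  n1 = (b.0)\{b} | deadlocked
Run σ = ⟨a⟩ on P: start {m0}
  after a @ step 1: {m1}
  ✓ P
Run σ = ⟨a⟩ on Q: start {n0}
  after a @ step 1: ∅  — Q cannot continue

a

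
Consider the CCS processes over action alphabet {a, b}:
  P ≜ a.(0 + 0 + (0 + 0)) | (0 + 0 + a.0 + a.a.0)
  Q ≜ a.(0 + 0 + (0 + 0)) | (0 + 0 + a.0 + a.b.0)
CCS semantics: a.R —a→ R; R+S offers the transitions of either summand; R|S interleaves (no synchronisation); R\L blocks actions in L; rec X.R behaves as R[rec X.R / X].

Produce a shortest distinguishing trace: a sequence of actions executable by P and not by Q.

P's transition system — 6 states:
  s0 = a.(0 + 0 + (0 + 0)) | (0 + 0 + a.0 + a.a.0) :: =a=> s1, =a=> s2, =a=> s3
  s1 = (0 + 0 + (0 + 0)) | (0 + 0 + a.0 + a.a.0) :: =a=> s4, =a=> s5
  s2 = a.(0 + 0 + (0 + 0)) | 0 :: =a=> s4
  s3 = a.(0 + 0 + (0 + 0)) | a.0 :: =a=> s2, =a=> s5
  s4 = (0 + 0 + (0 + 0)) | 0 :: ∅
  s5 = (0 + 0 + (0 + 0)) | a.0 :: =a=> s4
Q's transition system — 6 states:
  t0 = a.(0 + 0 + (0 + 0)) | (0 + 0 + a.0 + a.b.0) :: =a=> t1, =a=> t2, =a=> t3
  t1 = (0 + 0 + (0 + 0)) | (0 + 0 + a.0 + a.b.0) :: =a=> t4, =a=> t5
  t2 = a.(0 + 0 + (0 + 0)) | 0 :: =a=> t4
  t3 = a.(0 + 0 + (0 + 0)) | b.0 :: =a=> t5, =b=> t2
  t4 = (0 + 0 + (0 + 0)) | 0 :: ∅
  t5 = (0 + 0 + (0 + 0)) | b.0 :: =b=> t4
Trace ⟨aaa⟩ through P, begin at {s0}:
  after a @ step 1: {s1, s2, s3}
  after a @ step 2: {s2, s4, s5}
  after a @ step 3: {s4}
  — P admits the full trace.
Trace ⟨aaa⟩ through Q, begin at {t0}:
  after a @ step 1: {t1, t2, t3}
  after a @ step 2: {t4, t5}
  after a @ step 3: ∅  — Q cannot continue

aaa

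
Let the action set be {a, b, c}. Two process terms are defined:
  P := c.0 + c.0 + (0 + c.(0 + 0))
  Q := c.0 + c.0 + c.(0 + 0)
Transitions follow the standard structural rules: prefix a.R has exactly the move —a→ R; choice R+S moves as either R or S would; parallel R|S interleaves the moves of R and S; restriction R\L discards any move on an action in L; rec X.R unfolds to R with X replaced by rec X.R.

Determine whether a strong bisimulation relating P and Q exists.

P's transition system — 3 states:
  u0 = c.0 + c.0 + (0 + c.(0 + 0)) ⊢ =c=> u1, =c=> u2
  u1 = 0 ⊢ ·
  u2 = 0 + 0 ⊢ ·
Q's transition system — 3 states:
  v0 = c.0 + c.0 + c.(0 + 0) ⊢ =c=> v1, =c=> v2
  v1 = 0 ⊢ ·
  v2 = 0 + 0 ⊢ ·
Partition-refinement fixed point:
  B0 = {u0, v0}
  B1 = {u1, u2, v1, v2}
u0 ∈ B0, v0 ∈ B0 → same block

bisimilar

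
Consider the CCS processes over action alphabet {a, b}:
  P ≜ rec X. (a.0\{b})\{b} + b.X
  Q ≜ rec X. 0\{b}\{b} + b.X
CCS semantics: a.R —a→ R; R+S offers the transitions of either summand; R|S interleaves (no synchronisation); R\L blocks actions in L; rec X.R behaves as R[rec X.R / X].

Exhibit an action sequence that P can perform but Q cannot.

Reachable graph of P (2 states):
  s0 = rec X. (a.0\{b})\{b} + b.X has moves -a-> s1, -b-> s0
  s1 = 0\{b}\{b} has moves deadlocked
Reachable graph of Q (1 states):
  t0 = rec X. 0\{b}\{b} + b.X has moves -b-> t0
Trace ⟨a⟩ through P, begin at {s0}:
  step 1 (a): {s1}
  P completes σ.
Trace ⟨a⟩ through Q, begin at {t0}:
  step 1 (a): no successor for Q

a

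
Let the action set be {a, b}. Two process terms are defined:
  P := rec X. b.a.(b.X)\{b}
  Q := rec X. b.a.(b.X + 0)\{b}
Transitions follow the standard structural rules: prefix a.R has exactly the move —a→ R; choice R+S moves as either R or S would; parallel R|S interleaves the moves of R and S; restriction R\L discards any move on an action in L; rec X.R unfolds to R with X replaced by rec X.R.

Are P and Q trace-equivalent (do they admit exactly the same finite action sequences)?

Reachable graph of P (3 states):
  s0 = rec X. b.a.(b.X)\{b} | —b→ s1
  s1 = a.(b.(rec X. b.a.(b.X)\{b}))\{b} | —a→ s2
  s2 = (b.(rec X. b.a.(b.X)\{b}))\{b} | ∅
Reachable graph of Q (3 states):
  t0 = rec X. b.a.(b.X + 0)\{b} | —b→ t1
  t1 = a.(b.(rec X. b.a.(b.X + 0)\{b}) + 0)\{b} | —a→ t2
  t2 = (b.(rec X. b.a.(b.X + 0)\{b}) + 0)\{b} | ∅
Partition-refinement fixed point:
  B0 = {s0, t0}
  B1 = {s1, t1}
  B2 = {s2, t2}
s0 ∈ B0, t0 ∈ B0 → same block
Bisimilar ⇒ trace-equivalent.

trace-equivalent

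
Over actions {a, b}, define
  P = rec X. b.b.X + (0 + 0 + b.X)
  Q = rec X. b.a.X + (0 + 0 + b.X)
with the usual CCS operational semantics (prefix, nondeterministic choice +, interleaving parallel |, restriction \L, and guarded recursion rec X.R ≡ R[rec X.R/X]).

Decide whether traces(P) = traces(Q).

P's transition system — 2 states:
  m0 = rec X. b.b.X + (0 + 0 + b.X) → --b--▸ m0, --b--▸ m1
  m1 = b.(rec X. b.b.X + (0 + 0 + b.X)) → --b--▸ m0
Q's transition system — 2 states:
  n0 = rec X. b.a.X + (0 + 0 + b.X) → --b--▸ n0, --b--▸ n1
  n1 = a.(rec X. b.a.X + (0 + 0 + b.X)) → --a--▸ n0
Executing ba from Q (initial set {n0}):
  after b @ step 1: {n0, n1}
  after a @ step 2: {n0}
  — Q admits the full trace.
Executing ba from P (initial set {m0}):
  after b @ step 1: {m0, m1}
  after a @ step 2: no successor for P

traces(P) ≠ traces(Q) — witness ⟨ba⟩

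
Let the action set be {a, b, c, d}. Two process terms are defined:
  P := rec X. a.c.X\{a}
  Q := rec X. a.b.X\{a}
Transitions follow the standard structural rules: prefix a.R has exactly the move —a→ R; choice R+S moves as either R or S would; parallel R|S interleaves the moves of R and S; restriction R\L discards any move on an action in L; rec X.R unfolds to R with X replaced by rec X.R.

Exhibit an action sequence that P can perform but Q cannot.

LTS(P): 3 reachable states
  p0 = rec X. a.c.X\{a} :: --a--▸ p1
  p1 = c.(rec X. a.c.X\{a})\{a} :: --c--▸ p2
  p2 = (rec X. a.c.X\{a})\{a} :: (no moves)
LTS(Q): 3 reachable states
  q0 = rec X. a.b.X\{a} :: --a--▸ q1
  q1 = b.(rec X. a.b.X\{a})\{a} :: --b--▸ q2
  q2 = (rec X. a.b.X\{a})\{a} :: (no moves)
Run σ = ⟨ac⟩ on P: start {p0}
  after a @ step 1: {p1}
  after c @ step 2: {p2}
  P completes σ.
Run σ = ⟨ac⟩ on Q: start {q0}
  after a @ step 1: {q1}
  after c @ step 2: ∅  — Q cannot continue

ac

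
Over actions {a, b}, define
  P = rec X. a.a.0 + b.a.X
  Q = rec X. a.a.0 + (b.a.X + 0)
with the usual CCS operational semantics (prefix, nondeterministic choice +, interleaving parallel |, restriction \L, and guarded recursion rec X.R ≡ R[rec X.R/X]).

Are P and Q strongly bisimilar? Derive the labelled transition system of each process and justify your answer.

YES

LTS(P): 4 reachable states
  m0 = rec X. a.a.0 + b.a.X | —a→ m1, —b→ m2
  m1 = a.0 | —a→ m3
  m2 = a.(rec X. a.a.0 + b.a.X) | —a→ m0
  m3 = 0 | stopped
LTS(Q): 4 reachable states
  n0 = rec X. a.a.0 + (b.a.X + 0) | —a→ n1, —b→ n2
  n1 = a.0 | —a→ n3
  n2 = a.(rec X. a.a.0 + (b.a.X + 0)) | —a→ n0
  n3 = 0 | stopped
Partition-refinement fixed point:
  B0 = {m0, n0}
  B1 = {m2, n2}
  B2 = {m1, n1}
  B3 = {m3, n3}
m0 ∈ B0, n0 ∈ B0 → same block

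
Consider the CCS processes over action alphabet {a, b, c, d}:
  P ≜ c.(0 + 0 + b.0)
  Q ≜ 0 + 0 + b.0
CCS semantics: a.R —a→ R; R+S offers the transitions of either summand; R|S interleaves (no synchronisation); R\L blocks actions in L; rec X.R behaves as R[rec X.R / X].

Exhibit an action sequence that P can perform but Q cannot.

c

LTS(P): 3 reachable states
  m0 = c.(0 + 0 + b.0) has moves -c-> m1
  m1 = 0 + 0 + b.0 has moves -b-> m2
  m2 = 0 has moves deadlocked
LTS(Q): 2 reachable states
  n0 = 0 + 0 + b.0 has moves -b-> n1
  n1 = 0 has moves deadlocked
Executing c from P (initial set {m0}):
  step 1 (c): {m1}
  P completes σ.
Executing c from Q (initial set {n0}):
  step 1 (c): ∅ (Q stuck)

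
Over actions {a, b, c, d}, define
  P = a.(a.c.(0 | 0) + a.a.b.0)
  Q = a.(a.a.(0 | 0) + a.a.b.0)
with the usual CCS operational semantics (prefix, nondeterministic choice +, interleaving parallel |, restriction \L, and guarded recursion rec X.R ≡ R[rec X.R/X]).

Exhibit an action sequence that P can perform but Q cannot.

Reachable graph of P (7 states):
  m0 = a.(a.c.(0 | 0) + a.a.b.0) has moves --a--▸ m1
  m1 = a.c.(0 | 0) + a.a.b.0 has moves --a--▸ m2, --a--▸ m3
  m2 = a.b.0 has moves --a--▸ m4
  m3 = c.(0 | 0) has moves --c--▸ m5
  m4 = b.0 has moves --b--▸ m6
  m5 = 0 | 0 has moves ·
  m6 = 0 has moves ·
Reachable graph of Q (7 states):
  n0 = a.(a.a.(0 | 0) + a.a.b.0) has moves --a--▸ n1
  n1 = a.a.(0 | 0) + a.a.b.0 has moves --a--▸ n2, --a--▸ n3
  n2 = a.(0 | 0) has moves --a--▸ n4
  n3 = a.b.0 has moves --a--▸ n5
  n4 = 0 | 0 has moves ·
  n5 = b.0 has moves --b--▸ n6
  n6 = 0 has moves ·
Run σ = ⟨aac⟩ on P: start {m0}
  step 1 (a): {m1}
  step 2 (a): {m2, m3}
  step 3 (c): {m5}
  — P admits the full trace.
Run σ = ⟨aac⟩ on Q: start {n0}
  step 1 (a): {n1}
  step 2 (a): {n2, n3}
  step 3 (c): no successor for Q

aac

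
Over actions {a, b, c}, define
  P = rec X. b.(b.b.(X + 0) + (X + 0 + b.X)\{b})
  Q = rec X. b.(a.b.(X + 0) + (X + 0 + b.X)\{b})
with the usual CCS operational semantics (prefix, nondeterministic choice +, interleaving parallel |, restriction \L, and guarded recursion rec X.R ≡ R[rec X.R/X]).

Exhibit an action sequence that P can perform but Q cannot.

P's transition system — 4 states:
  u0 = rec X. b.(b.b.(X + 0) + (X + 0 + b.X)\{b}) → =b=> u1
  u1 = b.b.((rec X. b.(b.b.(X + 0) + (X + 0 + b.X)\{b})) + 0) + ((rec X. b.(b.b.(X + 0) + (X + 0 + b.X)\{b})) + 0 + b.(rec X. b.(b.b.(X + 0) + (X + 0 + b.X)\{b})))\{b} → =b=> u2
  u2 = b.((rec X. b.(b.b.(X + 0) + (X + 0 + b.X)\{b})) + 0) → =b=> u3
  u3 = (rec X. b.(b.b.(X + 0) + (X + 0 + b.X)\{b})) + 0 → =b=> u1
Q's transition system — 4 states:
  v0 = rec X. b.(a.b.(X + 0) + (X + 0 + b.X)\{b}) → =b=> v1
  v1 = a.b.((rec X. b.(a.b.(X + 0) + (X + 0 + b.X)\{b})) + 0) + ((rec X. b.(a.b.(X + 0) + (X + 0 + b.X)\{b})) + 0 + b.(rec X. b.(a.b.(X + 0) + (X + 0 + b.X)\{b})))\{b} → =a=> v2
  v2 = b.((rec X. b.(a.b.(X + 0) + (X + 0 + b.X)\{b})) + 0) → =b=> v3
  v3 = (rec X. b.(a.b.(X + 0) + (X + 0 + b.X)\{b})) + 0 → =b=> v1
Run σ = ⟨bb⟩ on P: start {u0}
  after b @ step 1: {u1}
  after b @ step 2: {u2}
  — P admits the full trace.
Run σ = ⟨bb⟩ on Q: start {v0}
  after b @ step 1: {v1}
  after b @ step 2: ∅ (Q stuck)

bb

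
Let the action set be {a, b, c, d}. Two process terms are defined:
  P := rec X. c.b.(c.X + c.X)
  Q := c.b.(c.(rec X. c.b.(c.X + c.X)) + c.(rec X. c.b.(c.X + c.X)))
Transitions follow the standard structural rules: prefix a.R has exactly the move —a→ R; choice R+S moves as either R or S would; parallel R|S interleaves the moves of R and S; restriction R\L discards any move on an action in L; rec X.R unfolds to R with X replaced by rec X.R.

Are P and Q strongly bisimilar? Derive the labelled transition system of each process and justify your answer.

YES

LTS(P): 3 reachable states
  u0 = rec X. c.b.(c.X + c.X) ⊢ —c→ u1
  u1 = b.(c.(rec X. c.b.(c.X + c.X)) + c.(rec X. c.b.(c.X + c.X))) ⊢ —b→ u2
  u2 = c.(rec X. c.b.(c.X + c.X)) + c.(rec X. c.b.(c.X + c.X)) ⊢ —c→ u0
LTS(Q): 4 reachable states
  v0 = c.b.(c.(rec X. c.b.(c.X + c.X)) + c.(rec X. c.b.(c.X + c.X))) ⊢ —c→ v1
  v1 = b.(c.(rec X. c.b.(c.X + c.X)) + c.(rec X. c.b.(c.X + c.X))) ⊢ —b→ v2
  v2 = c.(rec X. c.b.(c.X + c.X)) + c.(rec X. c.b.(c.X + c.X)) ⊢ —c→ v3
  v3 = rec X. c.b.(c.X + c.X) ⊢ —c→ v1
Coarsest stable partition (strong bisimilarity classes):
  B0 = {u0, v0, v3}
  B1 = {u1, v1}
  B2 = {u2, v2}
u0 ∈ B0, v0 ∈ B0 → same block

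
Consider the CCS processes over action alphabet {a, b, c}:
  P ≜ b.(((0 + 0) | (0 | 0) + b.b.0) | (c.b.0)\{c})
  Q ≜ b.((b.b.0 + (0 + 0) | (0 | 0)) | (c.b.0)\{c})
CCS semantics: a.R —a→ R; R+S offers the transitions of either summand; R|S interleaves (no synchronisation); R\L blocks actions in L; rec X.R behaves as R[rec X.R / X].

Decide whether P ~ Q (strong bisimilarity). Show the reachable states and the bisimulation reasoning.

bisimilar

Reachable graph of P (4 states):
  u0 = b.(((0 + 0) | (0 | 0) + b.b.0) | (c.b.0)\{c}) | --b--▸ u1
  u1 = ((0 + 0) | (0 | 0) + b.b.0) | (c.b.0)\{c} | --b--▸ u2
  u2 = b.0 | (c.b.0)\{c} | --b--▸ u3
  u3 = 0 | (c.b.0)\{c} | ∅
Reachable graph of Q (4 states):
  v0 = b.((b.b.0 + (0 + 0) | (0 | 0)) | (c.b.0)\{c}) | --b--▸ v1
  v1 = (b.b.0 + (0 + 0) | (0 | 0)) | (c.b.0)\{c} | --b--▸ v2
  v2 = b.0 | (c.b.0)\{c} | --b--▸ v3
  v3 = 0 | (c.b.0)\{c} | ∅
Partition-refinement fixed point:
  B0 = {u0, v0}
  B1 = {u1, v1}
  B2 = {u2, v2}
  B3 = {u3, v3}
u0 ∈ B0, v0 ∈ B0 → same block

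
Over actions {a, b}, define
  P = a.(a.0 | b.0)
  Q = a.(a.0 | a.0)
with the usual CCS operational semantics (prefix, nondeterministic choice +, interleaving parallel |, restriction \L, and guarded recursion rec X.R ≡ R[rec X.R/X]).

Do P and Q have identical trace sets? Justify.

Reachable graph of P (5 states):
  s0 = a.(a.0 | b.0) | —a→ s1
  s1 = a.0 | b.0 | —a→ s2, —b→ s3
  s2 = 0 | b.0 | —b→ s4
  s3 = a.0 | 0 | —a→ s4
  s4 = 0 | 0 | deadlocked
Reachable graph of Q (5 states):
  t0 = a.(a.0 | a.0) | —a→ t1
  t1 = a.0 | a.0 | —a→ t2, —a→ t3
  t2 = 0 | a.0 | —a→ t4
  t3 = a.0 | 0 | —a→ t4
  t4 = 0 | 0 | deadlocked
Run σ = ⟨ab⟩ on P: start {s0}
  after a @ step 1: {s1}
  after b @ step 2: {s3}
  — P admits the full trace.
Run σ = ⟨ab⟩ on Q: start {t0}
  after a @ step 1: {t1}
  after b @ step 2: no successor for Q

traces(P) ≠ traces(Q) — witness ⟨ab⟩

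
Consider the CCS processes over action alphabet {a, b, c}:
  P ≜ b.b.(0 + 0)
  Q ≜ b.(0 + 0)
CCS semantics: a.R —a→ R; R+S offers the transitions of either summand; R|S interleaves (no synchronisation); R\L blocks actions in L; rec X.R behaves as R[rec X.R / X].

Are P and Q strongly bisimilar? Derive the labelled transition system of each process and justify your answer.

P's transition system — 3 states:
  u0 = b.b.(0 + 0) ⊢ =b=> u1
  u1 = b.(0 + 0) ⊢ =b=> u2
  u2 = 0 + 0 ⊢ ·
Q's transition system — 2 states:
  v0 = b.(0 + 0) ⊢ =b=> v1
  v1 = 0 + 0 ⊢ ·
Coarsest stable partition (strong bisimilarity classes):
  B0 = {u0}
  B1 = {u1, v0}
  B2 = {u2, v1}
u0 ∈ B0, v0 ∈ B1 → different blocks

not bisimilar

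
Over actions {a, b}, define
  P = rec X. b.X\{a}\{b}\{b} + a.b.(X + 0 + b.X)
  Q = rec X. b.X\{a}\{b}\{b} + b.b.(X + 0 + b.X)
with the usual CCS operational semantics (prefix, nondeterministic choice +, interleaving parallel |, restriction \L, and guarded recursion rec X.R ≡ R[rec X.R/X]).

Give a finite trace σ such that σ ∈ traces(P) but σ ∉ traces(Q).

P's transition system — 4 states:
  u0 = rec X. b.X\{a}\{b}\{b} + a.b.(X + 0 + b.X) → ··a··> u1, ··b··> u2
  u1 = b.((rec X. b.X\{a}\{b}\{b} + a.b.(X + 0 + b.X)) + 0 + b.(rec X. b.X\{a}\{b}\{b} + a.b.(X + 0 + b.X))) → ··b··> u3
  u2 = (rec X. b.X\{a}\{b}\{b} + a.b.(X + 0 + b.X))\{a}\{b}\{b} → (no moves)
  u3 = (rec X. b.X\{a}\{b}\{b} + a.b.(X + 0 + b.X)) + 0 + b.(rec X. b.X\{a}\{b}\{b} + a.b.(X + 0 + b.X)) → ··a··> u1, ··b··> u0, ··b··> u2
Q's transition system — 4 states:
  v0 = rec X. b.X\{a}\{b}\{b} + b.b.(X + 0 + b.X) → ··b··> v1, ··b··> v2
  v1 = (rec X. b.X\{a}\{b}\{b} + b.b.(X + 0 + b.X))\{a}\{b}\{b} → (no moves)
  v2 = b.((rec X. b.X\{a}\{b}\{b} + b.b.(X + 0 + b.X)) + 0 + b.(rec X. b.X\{a}\{b}\{b} + b.b.(X + 0 + b.X))) → ··b··> v3
  v3 = (rec X. b.X\{a}\{b}\{b} + b.b.(X + 0 + b.X)) + 0 + b.(rec X. b.X\{a}\{b}\{b} + b.b.(X + 0 + b.X)) → ··b··> v0, ··b··> v1, ··b··> v2
Executing a from P (initial set {u0}):
  after a @ step 1: {u1}
  ✓ P
Executing a from Q (initial set {v0}):
  after a @ step 1: ∅  — Q cannot continue

a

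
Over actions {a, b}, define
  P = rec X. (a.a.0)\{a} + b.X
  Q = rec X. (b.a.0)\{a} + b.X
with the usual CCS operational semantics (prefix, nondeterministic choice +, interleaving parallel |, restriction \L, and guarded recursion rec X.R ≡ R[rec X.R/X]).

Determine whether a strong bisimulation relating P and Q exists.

Reachable graph of P (1 states):
  u0 = rec X. (a.a.0)\{a} + b.X → =b=> u0
Reachable graph of Q (2 states):
  v0 = rec X. (b.a.0)\{a} + b.X → =b=> v0, =b=> v1
  v1 = (a.0)\{a} → deadlocked
Bisimilarity quotient blocks:
  B0 = {u0}
  B1 = {v0}
  B2 = {v1}
u0 ∈ B0, v0 ∈ B1 → different blocks

not bisimilar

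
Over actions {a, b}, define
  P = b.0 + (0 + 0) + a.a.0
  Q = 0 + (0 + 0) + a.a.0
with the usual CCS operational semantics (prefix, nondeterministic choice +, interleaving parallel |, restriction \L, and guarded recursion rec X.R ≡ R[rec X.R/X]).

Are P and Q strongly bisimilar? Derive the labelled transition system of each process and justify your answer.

NO

Reachable graph of P (3 states):
  s0 = b.0 + (0 + 0) + a.a.0 has moves --a--▸ s1, --b--▸ s2
  s1 = a.0 has moves --a--▸ s2
  s2 = 0 has moves (no moves)
Reachable graph of Q (3 states):
  t0 = 0 + (0 + 0) + a.a.0 has moves --a--▸ t1
  t1 = a.0 has moves --a--▸ t2
  t2 = 0 has moves (no moves)
Partition-refinement fixed point:
  B0 = {s0}
  B1 = {s2, t2}
  B2 = {s1, t1}
  B3 = {t0}
s0 ∈ B0, t0 ∈ B3 → different blocks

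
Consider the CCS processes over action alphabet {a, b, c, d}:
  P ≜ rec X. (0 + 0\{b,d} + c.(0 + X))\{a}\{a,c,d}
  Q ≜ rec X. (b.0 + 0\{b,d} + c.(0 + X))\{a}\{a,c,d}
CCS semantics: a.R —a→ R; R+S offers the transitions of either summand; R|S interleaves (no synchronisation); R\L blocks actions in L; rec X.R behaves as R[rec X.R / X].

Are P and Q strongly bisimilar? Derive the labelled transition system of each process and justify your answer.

not bisimilar

LTS(P): 1 reachable states
  u0 = rec X. (0 + 0\{b,d} + c.(0 + X))\{a}\{a,c,d} has moves deadlocked
LTS(Q): 2 reachable states
  v0 = rec X. (b.0 + 0\{b,d} + c.(0 + X))\{a}\{a,c,d} has moves --b--▸ v1
  v1 = 0\{a}\{a,c,d} has moves deadlocked
Coarsest stable partition (strong bisimilarity classes):
  B0 = {u0, v1}
  B1 = {v0}
u0 ∈ B0, v0 ∈ B1 → different blocks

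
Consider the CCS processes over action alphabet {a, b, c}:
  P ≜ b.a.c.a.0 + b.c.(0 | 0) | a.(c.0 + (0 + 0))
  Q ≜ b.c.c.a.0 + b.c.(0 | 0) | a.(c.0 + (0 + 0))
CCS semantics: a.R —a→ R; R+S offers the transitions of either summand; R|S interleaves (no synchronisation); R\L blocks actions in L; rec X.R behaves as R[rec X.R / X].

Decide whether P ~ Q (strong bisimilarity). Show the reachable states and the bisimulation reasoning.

LTS(P): 13 reachable states
  u0 = b.a.c.a.0 + b.c.(0 | 0) | a.(c.0 + (0 + 0)) ⊢ —a→ u1, —b→ u2, —b→ u3
  u1 = b.c.(0 | 0) | (c.0 + (0 + 0)) ⊢ —b→ u4, —c→ u5
  u2 = a.c.a.0 ⊢ —a→ u6
  u3 = c.(0 | 0) | a.(c.0 + (0 + 0)) ⊢ —a→ u4, —c→ u7
  u4 = c.(0 | 0) | (c.0 + (0 + 0)) ⊢ —c→ u8, —c→ u9
  u5 = b.c.(0 | 0) | 0 ⊢ —b→ u9
  u6 = c.a.0 ⊢ —c→ u10
  u7 = 0 | 0 | a.(c.0 + (0 + 0)) ⊢ —a→ u8
  u8 = 0 | 0 | (c.0 + (0 + 0)) ⊢ —c→ u11
  u9 = c.(0 | 0) | 0 ⊢ —c→ u11
  u10 = a.0 ⊢ —a→ u12
  u11 = 0 | 0 | 0 ⊢ ∅
  u12 = 0 ⊢ ∅
LTS(Q): 13 reachable states
  v0 = b.c.c.a.0 + b.c.(0 | 0) | a.(c.0 + (0 + 0)) ⊢ —a→ v1, —b→ v2, —b→ v3
  v1 = b.c.(0 | 0) | (c.0 + (0 + 0)) ⊢ —b→ v4, —c→ v5
  v2 = c.(0 | 0) | a.(c.0 + (0 + 0)) ⊢ —a→ v4, —c→ v6
  v3 = c.c.a.0 ⊢ —c→ v7
  v4 = c.(0 | 0) | (c.0 + (0 + 0)) ⊢ —c→ v8, —c→ v9
  v5 = b.c.(0 | 0) | 0 ⊢ —b→ v9
  v6 = 0 | 0 | a.(c.0 + (0 + 0)) ⊢ —a→ v8
  v7 = c.a.0 ⊢ —c→ v10
  v8 = 0 | 0 | (c.0 + (0 + 0)) ⊢ —c→ v11
  v9 = c.(0 | 0) | 0 ⊢ —c→ v11
  v10 = a.0 ⊢ —a→ v12
  v11 = 0 | 0 | 0 ⊢ ∅
  v12 = 0 ⊢ ∅
Bisimilarity quotient blocks:
  B0 = {u0}
  B1 = {u1, v1}
  B2 = {u4, v4}
  B3 = {u8, u9, v8, v9}
  B4 = {u11, u12, v11, v12}
  B5 = {u5, v5}
  B6 = {u3, v2}
  B7 = {u7, v6}
  B8 = {u2}
  B9 = {u6, v7}
  B10 = {u10, v10}
  B11 = {v0}
  B12 = {v3}
u0 ∈ B0, v0 ∈ B11 → different blocks

P ≁ Q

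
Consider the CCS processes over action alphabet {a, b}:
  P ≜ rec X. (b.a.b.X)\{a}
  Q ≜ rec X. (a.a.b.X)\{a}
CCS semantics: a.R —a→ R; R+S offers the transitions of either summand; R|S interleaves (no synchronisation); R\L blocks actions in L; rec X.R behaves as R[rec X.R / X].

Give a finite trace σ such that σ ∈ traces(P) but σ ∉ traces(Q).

Reachable graph of P (2 states):
  m0 = rec X. (b.a.b.X)\{a} → ··b··> m1
  m1 = (a.b.(rec X. (b.a.b.X)\{a}))\{a} → ·
Reachable graph of Q (1 states):
  n0 = rec X. (a.a.b.X)\{a} → ·
Trace ⟨b⟩ through P, begin at {m0}:
  step 1 (b): {m1}
  ✓ P
Trace ⟨b⟩ through Q, begin at {n0}:
  step 1 (b): ∅ (Q stuck)

b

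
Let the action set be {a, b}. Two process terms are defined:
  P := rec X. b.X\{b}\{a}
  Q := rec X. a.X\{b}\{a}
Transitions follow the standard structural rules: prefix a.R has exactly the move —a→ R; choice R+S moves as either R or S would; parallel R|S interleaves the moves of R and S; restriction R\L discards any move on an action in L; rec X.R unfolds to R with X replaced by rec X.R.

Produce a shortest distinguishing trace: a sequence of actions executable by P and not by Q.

b

LTS(P): 2 reachable states
  u0 = rec X. b.X\{b}\{a} | ··b··> u1
  u1 = (rec X. b.X\{b}\{a})\{b}\{a} | (no moves)
LTS(Q): 2 reachable states
  v0 = rec X. a.X\{b}\{a} | ··a··> v1
  v1 = (rec X. a.X\{b}\{a})\{b}\{a} | (no moves)
Executing b from P (initial set {u0}):
  step 1 (b): {u1}
  ✓ P
Executing b from Q (initial set {v0}):
  step 1 (b): ∅ (Q stuck)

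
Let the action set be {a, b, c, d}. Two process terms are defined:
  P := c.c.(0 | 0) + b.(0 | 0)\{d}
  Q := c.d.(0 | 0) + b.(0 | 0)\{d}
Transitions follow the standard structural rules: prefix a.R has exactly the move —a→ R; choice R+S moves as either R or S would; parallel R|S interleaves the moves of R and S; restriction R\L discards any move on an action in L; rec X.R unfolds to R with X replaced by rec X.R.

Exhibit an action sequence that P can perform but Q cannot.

cc

LTS(P): 4 reachable states
  s0 = c.c.(0 | 0) + b.(0 | 0)\{d} ⊢ --b--▸ s1, --c--▸ s2
  s1 = (0 | 0)\{d} ⊢ stopped
  s2 = c.(0 | 0) ⊢ --c--▸ s3
  s3 = 0 | 0 ⊢ stopped
LTS(Q): 4 reachable states
  t0 = c.d.(0 | 0) + b.(0 | 0)\{d} ⊢ --b--▸ t1, --c--▸ t2
  t1 = (0 | 0)\{d} ⊢ stopped
  t2 = d.(0 | 0) ⊢ --d--▸ t3
  t3 = 0 | 0 ⊢ stopped
Trace ⟨cc⟩ through P, begin at {s0}:
  [1] c ⇒ {s2}
  [2] c ⇒ {s3}
  — P admits the full trace.
Trace ⟨cc⟩ through Q, begin at {t0}:
  [1] c ⇒ {t2}
  [2] c ⇒ ∅  — Q cannot continue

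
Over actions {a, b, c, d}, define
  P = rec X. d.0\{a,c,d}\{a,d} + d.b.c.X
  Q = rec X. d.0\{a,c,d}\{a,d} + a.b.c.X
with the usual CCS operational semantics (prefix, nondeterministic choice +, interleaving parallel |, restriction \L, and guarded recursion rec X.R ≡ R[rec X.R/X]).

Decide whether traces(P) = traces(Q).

trace-distinct — witness ⟨db⟩

P's transition system — 4 states:
  s0 = rec X. d.0\{a,c,d}\{a,d} + d.b.c.X :: -d-> s1, -d-> s2
  s1 = 0\{a,c,d}\{a,d} :: ·
  s2 = b.c.(rec X. d.0\{a,c,d}\{a,d} + d.b.c.X) :: -b-> s3
  s3 = c.(rec X. d.0\{a,c,d}\{a,d} + d.b.c.X) :: -c-> s0
Q's transition system — 4 states:
  t0 = rec X. d.0\{a,c,d}\{a,d} + a.b.c.X :: -a-> t1, -d-> t2
  t1 = b.c.(rec X. d.0\{a,c,d}\{a,d} + a.b.c.X) :: -b-> t3
  t2 = 0\{a,c,d}\{a,d} :: ·
  t3 = c.(rec X. d.0\{a,c,d}\{a,d} + a.b.c.X) :: -c-> t0
Trace ⟨db⟩ through P, begin at {s0}:
  [1] d ⇒ {s1, s2}
  [2] b ⇒ {s3}
  ✓ P
Trace ⟨db⟩ through Q, begin at {t0}:
  [1] d ⇒ {t2}
  [2] b ⇒ no successor for Q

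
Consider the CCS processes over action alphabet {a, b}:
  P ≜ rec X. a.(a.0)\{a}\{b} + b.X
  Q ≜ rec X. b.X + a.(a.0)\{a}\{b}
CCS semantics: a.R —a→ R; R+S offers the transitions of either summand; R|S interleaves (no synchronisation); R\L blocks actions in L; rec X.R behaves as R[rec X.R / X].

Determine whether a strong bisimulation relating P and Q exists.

Reachable graph of P (2 states):
  u0 = rec X. a.(a.0)\{a}\{b} + b.X :: ··a··> u1, ··b··> u0
  u1 = (a.0)\{a}\{b} :: ∅
Reachable graph of Q (2 states):
  v0 = rec X. b.X + a.(a.0)\{a}\{b} :: ··a··> v1, ··b··> v0
  v1 = (a.0)\{a}\{b} :: ∅
Partition-refinement fixed point:
  B0 = {u0, v0}
  B1 = {u1, v1}
u0 ∈ B0, v0 ∈ B0 → same block

P ~ Q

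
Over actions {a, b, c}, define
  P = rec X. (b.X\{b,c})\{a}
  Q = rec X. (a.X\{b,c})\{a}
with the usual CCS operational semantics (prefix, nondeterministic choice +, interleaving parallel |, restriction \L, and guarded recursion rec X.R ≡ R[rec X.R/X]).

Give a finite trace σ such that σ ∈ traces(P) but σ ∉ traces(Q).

LTS(P): 2 reachable states
  u0 = rec X. (b.X\{b,c})\{a} → =b=> u1
  u1 = (rec X. (b.X\{b,c})\{a})\{b,c}\{a} → ∅
LTS(Q): 1 reachable states
  v0 = rec X. (a.X\{b,c})\{a} → ∅
Trace ⟨b⟩ through P, begin at {u0}:
  after b @ step 1: {u1}
  ✓ P
Trace ⟨b⟩ through Q, begin at {v0}:
  after b @ step 1: ∅  — Q cannot continue

b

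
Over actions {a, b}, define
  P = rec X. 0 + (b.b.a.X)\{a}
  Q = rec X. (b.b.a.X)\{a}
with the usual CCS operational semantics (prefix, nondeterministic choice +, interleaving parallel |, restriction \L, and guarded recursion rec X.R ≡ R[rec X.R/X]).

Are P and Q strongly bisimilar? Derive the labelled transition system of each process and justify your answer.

bisimilar

P's transition system — 3 states:
  m0 = rec X. 0 + (b.b.a.X)\{a} → —b→ m1
  m1 = (b.a.(rec X. 0 + (b.b.a.X)\{a}))\{a} → —b→ m2
  m2 = (a.(rec X. 0 + (b.b.a.X)\{a}))\{a} → (no moves)
Q's transition system — 3 states:
  n0 = rec X. (b.b.a.X)\{a} → —b→ n1
  n1 = (b.a.(rec X. (b.b.a.X)\{a}))\{a} → —b→ n2
  n2 = (a.(rec X. (b.b.a.X)\{a}))\{a} → (no moves)
Coarsest stable partition (strong bisimilarity classes):
  B0 = {m0, n0}
  B1 = {m1, n1}
  B2 = {m2, n2}
m0 ∈ B0, n0 ∈ B0 → same block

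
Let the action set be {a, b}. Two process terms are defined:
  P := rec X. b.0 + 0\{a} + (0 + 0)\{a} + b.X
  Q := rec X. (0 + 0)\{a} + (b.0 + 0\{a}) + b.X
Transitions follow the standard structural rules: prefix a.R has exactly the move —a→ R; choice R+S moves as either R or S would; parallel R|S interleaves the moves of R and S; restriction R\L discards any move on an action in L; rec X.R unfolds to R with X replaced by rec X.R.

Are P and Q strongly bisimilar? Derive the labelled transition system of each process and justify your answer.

Reachable graph of P (2 states):
  m0 = rec X. b.0 + 0\{a} + (0 + 0)\{a} + b.X | --b--▸ m0, --b--▸ m1
  m1 = 0 | ·
Reachable graph of Q (2 states):
  n0 = rec X. (0 + 0)\{a} + (b.0 + 0\{a}) + b.X | --b--▸ n0, --b--▸ n1
  n1 = 0 | ·
Partition-refinement fixed point:
  B0 = {m0, n0}
  B1 = {m1, n1}
m0 ∈ B0, n0 ∈ B0 → same block

bisimilar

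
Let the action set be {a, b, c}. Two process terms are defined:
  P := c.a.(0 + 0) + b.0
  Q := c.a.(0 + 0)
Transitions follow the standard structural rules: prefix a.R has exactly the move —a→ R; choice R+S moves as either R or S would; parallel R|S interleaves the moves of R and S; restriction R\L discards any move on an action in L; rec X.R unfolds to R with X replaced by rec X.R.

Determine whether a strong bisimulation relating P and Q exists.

P ≁ Q

Reachable graph of P (4 states):
  p0 = c.a.(0 + 0) + b.0 → --b--▸ p1, --c--▸ p2
  p1 = 0 → deadlocked
  p2 = a.(0 + 0) → --a--▸ p3
  p3 = 0 + 0 → deadlocked
Reachable graph of Q (3 states):
  q0 = c.a.(0 + 0) → --c--▸ q1
  q1 = a.(0 + 0) → --a--▸ q2
  q2 = 0 + 0 → deadlocked
Coarsest stable partition (strong bisimilarity classes):
  B0 = {p0}
  B1 = {p2, q1}
  B2 = {p1, p3, q2}
  B3 = {q0}
p0 ∈ B0, q0 ∈ B3 → different blocks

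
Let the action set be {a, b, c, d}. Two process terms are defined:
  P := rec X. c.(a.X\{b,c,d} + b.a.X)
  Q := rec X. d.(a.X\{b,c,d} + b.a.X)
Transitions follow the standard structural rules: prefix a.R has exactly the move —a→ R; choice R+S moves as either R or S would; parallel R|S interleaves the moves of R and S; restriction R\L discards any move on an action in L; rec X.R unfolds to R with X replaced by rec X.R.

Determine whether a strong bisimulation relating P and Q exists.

NO

LTS(P): 4 reachable states
  s0 = rec X. c.(a.X\{b,c,d} + b.a.X) | =c=> s1
  s1 = a.(rec X. c.(a.X\{b,c,d} + b.a.X))\{b,c,d} + b.a.(rec X. c.(a.X\{b,c,d} + b.a.X)) | =a=> s2, =b=> s3
  s2 = (rec X. c.(a.X\{b,c,d} + b.a.X))\{b,c,d} | ∅
  s3 = a.(rec X. c.(a.X\{b,c,d} + b.a.X)) | =a=> s0
LTS(Q): 4 reachable states
  t0 = rec X. d.(a.X\{b,c,d} + b.a.X) | =d=> t1
  t1 = a.(rec X. d.(a.X\{b,c,d} + b.a.X))\{b,c,d} + b.a.(rec X. d.(a.X\{b,c,d} + b.a.X)) | =a=> t2, =b=> t3
  t2 = (rec X. d.(a.X\{b,c,d} + b.a.X))\{b,c,d} | ∅
  t3 = a.(rec X. d.(a.X\{b,c,d} + b.a.X)) | =a=> t0
Bisimilarity quotient blocks:
  B0 = {s0}
  B1 = {s1}
  B2 = {s2, t2}
  B3 = {s3}
  B4 = {t0}
  B5 = {t1}
  B6 = {t3}
s0 ∈ B0, t0 ∈ B4 → different blocks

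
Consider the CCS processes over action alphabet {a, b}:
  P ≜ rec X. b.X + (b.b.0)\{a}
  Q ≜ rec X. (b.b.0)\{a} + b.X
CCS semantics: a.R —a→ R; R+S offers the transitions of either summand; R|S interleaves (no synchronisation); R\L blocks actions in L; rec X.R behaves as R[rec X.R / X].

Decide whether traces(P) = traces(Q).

LTS(P): 3 reachable states
  u0 = rec X. b.X + (b.b.0)\{a} has moves =b=> u0, =b=> u1
  u1 = (b.0)\{a} has moves =b=> u2
  u2 = 0\{a} has moves (no moves)
LTS(Q): 3 reachable states
  v0 = rec X. (b.b.0)\{a} + b.X has moves =b=> v0, =b=> v1
  v1 = (b.0)\{a} has moves =b=> v2
  v2 = 0\{a} has moves (no moves)
Partition-refinement fixed point:
  B0 = {u0, v0}
  B1 = {u1, v1}
  B2 = {u2, v2}
u0 ∈ B0, v0 ∈ B0 → same block
Bisimilar ⇒ trace-equivalent.

traces(P) = traces(Q)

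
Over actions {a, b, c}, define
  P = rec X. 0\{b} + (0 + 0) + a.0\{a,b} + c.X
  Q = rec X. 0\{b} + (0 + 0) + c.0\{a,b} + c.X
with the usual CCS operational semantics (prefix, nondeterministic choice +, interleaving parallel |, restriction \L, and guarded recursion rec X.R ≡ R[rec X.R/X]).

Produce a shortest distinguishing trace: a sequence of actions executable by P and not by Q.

LTS(P): 2 reachable states
  p0 = rec X. 0\{b} + (0 + 0) + a.0\{a,b} + c.X ⊢ =a=> p1, =c=> p0
  p1 = 0\{a,b} ⊢ ∅
LTS(Q): 2 reachable states
  q0 = rec X. 0\{b} + (0 + 0) + c.0\{a,b} + c.X ⊢ =c=> q0, =c=> q1
  q1 = 0\{a,b} ⊢ ∅
Executing a from P (initial set {p0}):
  step 1 (a): {p1}
  P completes σ.
Executing a from Q (initial set {q0}):
  step 1 (a): ∅  — Q cannot continue

a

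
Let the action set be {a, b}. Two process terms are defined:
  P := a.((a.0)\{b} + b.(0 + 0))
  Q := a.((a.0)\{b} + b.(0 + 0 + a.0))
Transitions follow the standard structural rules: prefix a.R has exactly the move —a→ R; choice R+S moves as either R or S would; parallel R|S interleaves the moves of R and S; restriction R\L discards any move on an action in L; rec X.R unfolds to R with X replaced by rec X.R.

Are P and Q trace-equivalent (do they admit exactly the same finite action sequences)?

Reachable graph of P (4 states):
  p0 = a.((a.0)\{b} + b.(0 + 0)) ⊢ -a-> p1
  p1 = (a.0)\{b} + b.(0 + 0) ⊢ -a-> p2, -b-> p3
  p2 = 0\{b} ⊢ ∅
  p3 = 0 + 0 ⊢ ∅
Reachable graph of Q (5 states):
  q0 = a.((a.0)\{b} + b.(0 + 0 + a.0)) ⊢ -a-> q1
  q1 = (a.0)\{b} + b.(0 + 0 + a.0) ⊢ -a-> q2, -b-> q3
  q2 = 0\{b} ⊢ ∅
  q3 = 0 + 0 + a.0 ⊢ -a-> q4
  q4 = 0 ⊢ ∅
Run σ = ⟨aba⟩ on Q: start {q0}
  step 1 (a): {q1}
  step 2 (b): {q3}
  step 3 (a): {q4}
  ✓ Q
Run σ = ⟨aba⟩ on P: start {p0}
  step 1 (a): {p1}
  step 2 (b): {p3}
  step 3 (a): ∅  — P cannot continue

traces(P) ≠ traces(Q) — witness ⟨aba⟩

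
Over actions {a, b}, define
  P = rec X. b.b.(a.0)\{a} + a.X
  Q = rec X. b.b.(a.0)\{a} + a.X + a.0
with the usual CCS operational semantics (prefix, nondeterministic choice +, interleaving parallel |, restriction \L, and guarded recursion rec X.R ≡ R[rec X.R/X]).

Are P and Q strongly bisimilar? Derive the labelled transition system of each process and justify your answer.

not bisimilar

LTS(P): 3 reachable states
  s0 = rec X. b.b.(a.0)\{a} + a.X ⊢ ··a··> s0, ··b··> s1
  s1 = b.(a.0)\{a} ⊢ ··b··> s2
  s2 = (a.0)\{a} ⊢ ·
LTS(Q): 4 reachable states
  t0 = rec X. b.b.(a.0)\{a} + a.X + a.0 ⊢ ··a··> t0, ··a··> t1, ··b··> t2
  t1 = 0 ⊢ ·
  t2 = b.(a.0)\{a} ⊢ ··b··> t3
  t3 = (a.0)\{a} ⊢ ·
Coarsest stable partition (strong bisimilarity classes):
  B0 = {s0}
  B1 = {s1, t2}
  B2 = {s2, t1, t3}
  B3 = {t0}
s0 ∈ B0, t0 ∈ B3 → different blocks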